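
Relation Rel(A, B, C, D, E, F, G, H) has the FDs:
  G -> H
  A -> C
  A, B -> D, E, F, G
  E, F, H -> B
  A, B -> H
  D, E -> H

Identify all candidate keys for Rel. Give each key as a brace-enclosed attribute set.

Attributes never on any right-hand side: {A} — every candidate key must contain it.
{A, B} is a candidate key since {A, B}⁺ = {A, B, C, D, E, F, G, H} covers every attribute.
{A, D, E, F} is a candidate key since {A, D, E, F}⁺ = {A, B, C, D, E, F, G, H} covers every attribute.
{A, E, F, G} is a candidate key since {A, E, F, G}⁺ = {A, B, C, D, E, F, G, H} covers every attribute.
{A, E, F, H} is a candidate key since {A, E, F, H}⁺ = {A, B, C, D, E, F, G, H} covers every attribute.
Any other superkey properly contains one of these, so there are no further candidate keys.

{A, B}, {A, D, E, F}, {A, E, F, G}, {A, E, F, H}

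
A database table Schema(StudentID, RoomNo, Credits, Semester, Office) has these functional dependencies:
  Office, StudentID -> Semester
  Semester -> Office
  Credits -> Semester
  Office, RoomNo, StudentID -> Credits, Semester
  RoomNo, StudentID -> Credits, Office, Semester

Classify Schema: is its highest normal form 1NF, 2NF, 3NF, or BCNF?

2NF

Candidate key: {RoomNo, StudentID}. Prime attributes: {RoomNo, StudentID}.
For Office, StudentID -> Semester we have {Office, StudentID}⁺ = {Office, Semester, StudentID}; {Office, StudentID} is not a superkey, so BCNF fails.
Office, StudentID -> Semester has non-prime {Semester} on the right and a non-superkey on the left, so 3NF fails.
No proper subset of a key has a non-prime attribute in its closure, so there is no partial dependency; 2NF holds.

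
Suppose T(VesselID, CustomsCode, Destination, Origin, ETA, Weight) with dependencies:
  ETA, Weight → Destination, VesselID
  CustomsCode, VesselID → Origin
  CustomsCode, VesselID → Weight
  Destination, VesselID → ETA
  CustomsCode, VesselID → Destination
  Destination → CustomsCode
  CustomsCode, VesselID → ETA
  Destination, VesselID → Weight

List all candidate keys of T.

{CustomsCode, VesselID}, {Destination, VesselID}, {ETA, Weight}

Closure of {CustomsCode, VesselID} is {CustomsCode, Destination, ETA, Origin, VesselID, Weight}, the whole schema; {CustomsCode, VesselID} is a candidate key.
Closure of {Destination, VesselID} is {CustomsCode, Destination, ETA, Origin, VesselID, Weight}, the whole schema; {Destination, VesselID} is a candidate key.
Closure of {ETA, Weight} is {CustomsCode, Destination, ETA, Origin, VesselID, Weight}, the whole schema; {ETA, Weight} is a candidate key.
These are minimal and exhaustive — every other superkey contains one of them.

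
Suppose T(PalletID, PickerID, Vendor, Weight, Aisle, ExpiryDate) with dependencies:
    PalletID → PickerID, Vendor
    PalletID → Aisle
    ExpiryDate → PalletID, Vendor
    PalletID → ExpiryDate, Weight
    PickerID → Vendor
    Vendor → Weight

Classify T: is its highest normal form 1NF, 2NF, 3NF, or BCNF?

2NF

Candidate keys: {ExpiryDate}, {PalletID}. Prime attributes: {ExpiryDate, PalletID}.
PickerID → Vendor breaks BCNF: {PickerID}⁺ = {PickerID, Vendor, Weight}, so {PickerID} is not a superkey.
PickerID → Vendor determines the non-prime attribute {Vendor} from a non-superkey — 3NF is violated.
Every candidate key is a single attribute, so no partial dependency is possible; 2NF holds.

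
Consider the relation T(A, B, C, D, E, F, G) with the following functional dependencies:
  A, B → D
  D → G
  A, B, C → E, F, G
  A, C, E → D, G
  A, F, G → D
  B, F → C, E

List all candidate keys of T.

{A, B, C}, {A, B, F}

No FD produces {A, B}, so they must be in every candidate key.
{A, B, C}⁺ = {A, B, C, D, E, F, G} — all of the relation — so {A, B, C} is a candidate key.
{A, B, F}⁺ = {A, B, C, D, E, F, G} — all of the relation — so {A, B, F} is a candidate key.
Any other superkey properly contains one of these, so there are no further candidate keys.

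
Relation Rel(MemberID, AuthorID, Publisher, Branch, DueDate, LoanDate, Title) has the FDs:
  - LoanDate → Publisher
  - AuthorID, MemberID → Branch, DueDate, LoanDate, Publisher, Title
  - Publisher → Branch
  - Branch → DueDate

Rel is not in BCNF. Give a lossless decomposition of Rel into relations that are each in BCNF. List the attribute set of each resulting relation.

Candidate key of the original relation: {AuthorID, MemberID}.
Within {AuthorID, Branch, DueDate, LoanDate, MemberID, Publisher, Title}: {LoanDate}⁺ ∩ {AuthorID, Branch, DueDate, LoanDate, MemberID, Publisher, Title} = {Branch, DueDate, LoanDate, Publisher}, not the whole set, so LoanDate → Branch, DueDate, Publisher violates BCNF; decompose into {Branch, DueDate, LoanDate, Publisher} and {AuthorID, LoanDate, MemberID, Title}.
Within {Branch, DueDate, LoanDate, Publisher}: {Publisher}⁺ ∩ {Branch, DueDate, LoanDate, Publisher} = {Branch, DueDate, Publisher}, not the whole set, so Publisher → Branch, DueDate violates BCNF; decompose into {Branch, DueDate, Publisher} and {LoanDate, Publisher}.
Within {Branch, DueDate, Publisher}: {Branch}⁺ ∩ {Branch, DueDate, Publisher} = {Branch, DueDate}, not the whole set, so Branch → DueDate violates BCNF; decompose into {Branch, DueDate} and {Branch, Publisher}.
{Branch, DueDate} has no BCNF violation.
{Branch, Publisher} has no BCNF violation.
{LoanDate, Publisher} has no BCNF violation.
{AuthorID, LoanDate, MemberID, Title} has no BCNF violation.

{AuthorID, LoanDate, MemberID, Title}; {Branch, DueDate}; {Branch, Publisher}; {LoanDate, Publisher}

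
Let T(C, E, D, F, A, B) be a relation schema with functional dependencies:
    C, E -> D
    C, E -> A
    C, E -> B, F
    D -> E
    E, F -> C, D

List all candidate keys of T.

{C, D}⁺ = {A, B, C, D, E, F} — all of the relation — so {C, D} is a candidate key.
{C, E}⁺ = {A, B, C, D, E, F} — all of the relation — so {C, E} is a candidate key.
{D, F}⁺ = {A, B, C, D, E, F} — all of the relation — so {D, F} is a candidate key.
{E, F}⁺ = {A, B, C, D, E, F} — all of the relation — so {E, F} is a candidate key.
These are minimal and exhaustive — every other superkey contains one of them.

{C, D}, {C, E}, {D, F}, {E, F}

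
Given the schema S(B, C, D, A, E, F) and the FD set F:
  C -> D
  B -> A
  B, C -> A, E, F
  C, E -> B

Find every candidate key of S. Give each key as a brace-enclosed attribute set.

{B, C}, {C, E}

Attributes never on any right-hand side: {C} — every candidate key must contain it.
{B, C}⁺ = {A, B, C, D, E, F} — all of the relation — so {B, C} is a candidate key.
{C, E}⁺ = {A, B, C, D, E, F} — all of the relation — so {C, E} is a candidate key.
These are minimal and exhaustive — every other superkey contains one of them.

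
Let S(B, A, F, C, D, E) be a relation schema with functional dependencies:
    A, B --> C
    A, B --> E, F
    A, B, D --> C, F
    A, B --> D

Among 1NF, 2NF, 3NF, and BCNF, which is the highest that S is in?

BCNF

Candidate key: {A, B}. Prime attributes: {A, B}.
The left-hand side of every FD is a superkey, so BCNF is satisfied.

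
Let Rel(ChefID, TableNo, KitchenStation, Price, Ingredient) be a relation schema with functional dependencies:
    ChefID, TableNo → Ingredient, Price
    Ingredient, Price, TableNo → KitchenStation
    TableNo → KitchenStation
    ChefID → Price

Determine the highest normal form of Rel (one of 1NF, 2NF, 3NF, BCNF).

1NF

Candidate key: {ChefID, TableNo}. Prime attributes: {ChefID, TableNo}.
For Ingredient, Price, TableNo → KitchenStation we have {Ingredient, Price, TableNo}⁺ = {Ingredient, KitchenStation, Price, TableNo}; {Ingredient, Price, TableNo} is not a superkey, so BCNF fails.
Ingredient, Price, TableNo → KitchenStation has non-prime {KitchenStation} on the right and a non-superkey on the left, so 3NF fails.
{ChefID} is a proper subset of the key {ChefID, TableNo}, and {ChefID}⁺ contains the non-prime attribute {Price} — a partial dependency, so 2NF is violated.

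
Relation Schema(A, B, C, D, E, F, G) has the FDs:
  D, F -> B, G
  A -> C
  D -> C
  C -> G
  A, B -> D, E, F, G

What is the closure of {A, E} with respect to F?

Start with {A, E}.
A -> C applies; add {C} → now {A, C, E}.
C -> G applies; add {G} → now {A, C, E, G}.
No further FD applies.

{A, C, E, G}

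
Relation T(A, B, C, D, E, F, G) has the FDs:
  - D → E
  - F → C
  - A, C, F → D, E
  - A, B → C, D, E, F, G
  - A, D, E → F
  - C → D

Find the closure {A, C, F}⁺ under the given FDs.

{A, C, D, E, F}

Start with {A, C, F}.
A, C, F → D, E applies; add {D, E} → now {A, C, D, E, F}.
No further FD applies.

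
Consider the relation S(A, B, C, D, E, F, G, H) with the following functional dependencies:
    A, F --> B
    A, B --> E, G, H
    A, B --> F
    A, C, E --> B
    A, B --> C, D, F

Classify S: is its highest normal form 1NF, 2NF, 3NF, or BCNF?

Candidate keys: {A, B}, {A, C, E}, {A, F}. Prime attributes: {A, B, C, E, F}.
Every FD has a superkey on the left, so the relation is in BCNF.

BCNF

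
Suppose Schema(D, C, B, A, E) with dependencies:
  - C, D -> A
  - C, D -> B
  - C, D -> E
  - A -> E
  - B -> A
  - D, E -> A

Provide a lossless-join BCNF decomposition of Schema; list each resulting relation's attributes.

{A, B}; {A, E}; {B, C, D}

Candidate key of the original relation: {C, D}.
{A, B, C, D, E}: {A} determines {A, E} here but is not a superkey — split on A -> E, giving {A, E} and {A, B, C, D}.
{A, E} has no BCNF violation.
{A, B, C, D}: {B} determines {A, B} here but is not a superkey — split on B -> A, giving {A, B} and {B, C, D}.
{A, B} has no BCNF violation.
{B, C, D} has no BCNF violation.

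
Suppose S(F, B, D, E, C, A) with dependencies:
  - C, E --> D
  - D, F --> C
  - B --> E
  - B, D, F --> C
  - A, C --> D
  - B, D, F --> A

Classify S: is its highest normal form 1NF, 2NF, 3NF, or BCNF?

Candidate keys: {B, C, F}, {B, D, F}. Prime attributes: {B, C, D, F}.
For C, E --> D we have {C, E}⁺ = {C, D, E}; {C, E} is not a superkey, so BCNF fails.
B --> E has non-prime {E} on the right and a non-superkey on the left, so 3NF fails.
Since {B} ⊂ {B, C, F} and {B}⁺ ⊇ {E} with {E} non-prime, there is a partial dependency; 2NF fails.

1NF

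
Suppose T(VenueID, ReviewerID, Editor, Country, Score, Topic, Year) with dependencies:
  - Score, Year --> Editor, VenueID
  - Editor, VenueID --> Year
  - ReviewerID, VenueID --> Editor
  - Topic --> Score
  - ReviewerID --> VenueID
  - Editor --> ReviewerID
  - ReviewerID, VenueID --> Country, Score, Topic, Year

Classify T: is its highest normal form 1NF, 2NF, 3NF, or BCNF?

3NF

Candidate keys: {Editor}, {ReviewerID}, {Score, Year}, {Topic, Year}. Prime attributes: {Editor, ReviewerID, Score, Topic, Year}.
Topic --> Score: {Topic}⁺ = {Score, Topic}, which is not all of the attributes, so the left side is not a superkey — BCNF is violated.
But every attribute on its right side ({Score}) is prime, and the same holds for every other non-superkey FD, so 3NF still holds.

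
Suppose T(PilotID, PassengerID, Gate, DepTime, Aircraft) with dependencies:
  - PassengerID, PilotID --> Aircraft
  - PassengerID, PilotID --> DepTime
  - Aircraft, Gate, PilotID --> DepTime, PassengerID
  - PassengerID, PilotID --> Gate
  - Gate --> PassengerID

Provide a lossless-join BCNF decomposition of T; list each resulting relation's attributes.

{Aircraft, DepTime, Gate, PilotID}; {Gate, PassengerID}

Candidate keys of the original relation: {Gate, PilotID}, {PassengerID, PilotID}.
In {Aircraft, DepTime, Gate, PassengerID, PilotID}, {Gate} is not a superkey ({Gate}⁺ restricted to this set is {Gate, PassengerID}), so split on Gate --> PassengerID into {Gate, PassengerID} and {Aircraft, DepTime, Gate, PilotID}.
{Gate, PassengerID}: every determinant is a superkey — BCNF.
{Aircraft, DepTime, Gate, PilotID}: every determinant is a superkey — BCNF.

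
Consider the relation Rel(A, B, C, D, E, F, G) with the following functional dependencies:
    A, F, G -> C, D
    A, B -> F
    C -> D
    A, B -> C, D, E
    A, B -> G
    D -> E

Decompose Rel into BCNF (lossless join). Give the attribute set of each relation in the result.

{A, B, F, G}; {A, C, F, G}; {C, D}; {D, E}

Candidate key of the original relation: {A, B}.
Within {A, B, C, D, E, F, G}: {A, F, G}⁺ ∩ {A, B, C, D, E, F, G} = {A, C, D, E, F, G}, not the whole set, so A, F, G -> C, D, E violates BCNF; decompose into {A, C, D, E, F, G} and {A, B, F, G}.
Within {A, C, D, E, F, G}: {C}⁺ ∩ {A, C, D, E, F, G} = {C, D, E}, not the whole set, so C -> D, E violates BCNF; decompose into {C, D, E} and {A, C, F, G}.
Within {C, D, E}: {D}⁺ ∩ {C, D, E} = {D, E}, not the whole set, so D -> E violates BCNF; decompose into {D, E} and {C, D}.
{D, E} is in BCNF.
{C, D} is in BCNF.
{A, C, F, G} is in BCNF.
{A, B, F, G} is in BCNF.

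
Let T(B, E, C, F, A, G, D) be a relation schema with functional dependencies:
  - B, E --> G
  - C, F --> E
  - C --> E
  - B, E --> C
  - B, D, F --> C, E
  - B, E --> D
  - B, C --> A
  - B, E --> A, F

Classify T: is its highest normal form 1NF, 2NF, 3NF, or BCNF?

Candidate keys: {B, C}, {B, D, F}, {B, E}. Prime attributes: {B, C, D, E, F}.
For C, F --> E we have {C, F}⁺ = {C, E, F}; {C, F} is not a superkey, so BCNF fails.
Since {E} ⊆ prime attributes and every other non-superkey FD also has a prime right side, the schema is in 3NF.

3NF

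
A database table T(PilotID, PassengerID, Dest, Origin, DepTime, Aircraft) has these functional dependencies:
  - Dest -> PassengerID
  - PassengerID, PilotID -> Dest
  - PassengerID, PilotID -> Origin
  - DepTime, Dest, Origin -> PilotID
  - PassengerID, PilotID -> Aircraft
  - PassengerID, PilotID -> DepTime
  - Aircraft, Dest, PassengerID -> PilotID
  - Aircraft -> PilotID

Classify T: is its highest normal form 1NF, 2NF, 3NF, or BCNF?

Candidate keys: {Aircraft, Dest}, {Aircraft, PassengerID}, {DepTime, Dest, Origin}, {Dest, PilotID}, {PassengerID, PilotID}. Prime attributes: {Aircraft, DepTime, Dest, Origin, PassengerID, PilotID}.
Dest -> PassengerID breaks BCNF: {Dest}⁺ = {Dest, PassengerID}, so {Dest} is not a superkey.
But every attribute on its right side ({PassengerID}) is prime, and the same holds for every other non-superkey FD, so 3NF still holds.

3NF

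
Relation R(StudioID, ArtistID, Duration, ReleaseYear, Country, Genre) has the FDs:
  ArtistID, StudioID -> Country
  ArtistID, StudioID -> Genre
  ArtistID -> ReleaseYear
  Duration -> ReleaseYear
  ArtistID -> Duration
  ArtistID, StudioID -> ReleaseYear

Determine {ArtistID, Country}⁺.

{ArtistID, Country, Duration, ReleaseYear}

Start with {ArtistID, Country}.
ArtistID -> ReleaseYear applies; add {ReleaseYear} → now {ArtistID, Country, ReleaseYear}.
ArtistID -> Duration applies; add {Duration} → now {ArtistID, Country, Duration, ReleaseYear}.
No further FD applies.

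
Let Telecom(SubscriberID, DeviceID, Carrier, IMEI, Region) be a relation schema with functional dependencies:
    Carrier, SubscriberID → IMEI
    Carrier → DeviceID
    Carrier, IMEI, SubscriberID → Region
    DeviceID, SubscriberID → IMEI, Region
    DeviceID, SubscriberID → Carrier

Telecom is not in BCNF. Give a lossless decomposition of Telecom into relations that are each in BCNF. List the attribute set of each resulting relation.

Candidate keys of the original relation: {Carrier, SubscriberID}, {DeviceID, SubscriberID}.
{Carrier, DeviceID, IMEI, Region, SubscriberID}: {Carrier} determines {Carrier, DeviceID} here but is not a superkey — split on Carrier → DeviceID, giving {Carrier, DeviceID} and {Carrier, IMEI, Region, SubscriberID}.
{Carrier, DeviceID} has no BCNF violation.
{Carrier, IMEI, Region, SubscriberID} has no BCNF violation.

{Carrier, DeviceID}; {Carrier, IMEI, Region, SubscriberID}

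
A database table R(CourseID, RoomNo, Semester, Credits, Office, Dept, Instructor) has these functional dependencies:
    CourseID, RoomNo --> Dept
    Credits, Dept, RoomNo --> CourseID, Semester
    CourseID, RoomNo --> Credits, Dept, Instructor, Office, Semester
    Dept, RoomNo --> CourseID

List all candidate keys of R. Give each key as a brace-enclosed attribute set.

No FD produces {RoomNo}, so it must be in every candidate key.
Closure of {CourseID, RoomNo} is {CourseID, Credits, Dept, Instructor, Office, RoomNo, Semester}, the whole schema; {CourseID, RoomNo} is a candidate key.
Closure of {Dept, RoomNo} is {CourseID, Credits, Dept, Instructor, Office, RoomNo, Semester}, the whole schema; {Dept, RoomNo} is a candidate key.
Any other superkey properly contains one of these, so there are no further candidate keys.

{CourseID, RoomNo}, {Dept, RoomNo}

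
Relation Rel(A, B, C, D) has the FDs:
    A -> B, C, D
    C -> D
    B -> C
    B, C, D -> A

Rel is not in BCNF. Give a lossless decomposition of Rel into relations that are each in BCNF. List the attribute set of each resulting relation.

Candidate keys of the original relation: {A}, {B}.
{A, B, C, D}: {C} determines {C, D} here but is not a superkey — split on C -> D, giving {C, D} and {A, B, C}.
{C, D}: every determinant is a superkey — BCNF.
{A, B, C}: every determinant is a superkey — BCNF.

{A, B, C}; {C, D}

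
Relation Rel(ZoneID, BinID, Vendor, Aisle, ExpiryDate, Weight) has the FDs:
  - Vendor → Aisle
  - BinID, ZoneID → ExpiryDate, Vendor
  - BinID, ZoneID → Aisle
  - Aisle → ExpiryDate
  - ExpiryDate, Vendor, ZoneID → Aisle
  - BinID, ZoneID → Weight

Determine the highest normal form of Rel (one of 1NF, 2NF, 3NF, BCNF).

Candidate key: {BinID, ZoneID}. Prime attributes: {BinID, ZoneID}.
For Vendor → Aisle we have {Vendor}⁺ = {Aisle, ExpiryDate, Vendor}; {Vendor} is not a superkey, so BCNF fails.
Vendor → Aisle determines the non-prime attribute {Aisle} from a non-superkey — 3NF is violated.
No non-prime attribute depends on a proper subset of any candidate key, so 2NF holds.

2NF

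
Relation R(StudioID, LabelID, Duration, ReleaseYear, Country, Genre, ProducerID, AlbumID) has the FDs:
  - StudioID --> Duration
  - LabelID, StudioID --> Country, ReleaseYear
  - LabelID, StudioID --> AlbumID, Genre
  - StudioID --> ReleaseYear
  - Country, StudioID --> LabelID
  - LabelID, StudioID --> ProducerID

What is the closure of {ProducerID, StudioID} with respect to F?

{Duration, ProducerID, ReleaseYear, StudioID}

Start with {ProducerID, StudioID}.
StudioID --> Duration applies; add {Duration} → now {Duration, ProducerID, StudioID}.
StudioID --> ReleaseYear applies; add {ReleaseYear} → now {Duration, ProducerID, ReleaseYear, StudioID}.
No further FD applies.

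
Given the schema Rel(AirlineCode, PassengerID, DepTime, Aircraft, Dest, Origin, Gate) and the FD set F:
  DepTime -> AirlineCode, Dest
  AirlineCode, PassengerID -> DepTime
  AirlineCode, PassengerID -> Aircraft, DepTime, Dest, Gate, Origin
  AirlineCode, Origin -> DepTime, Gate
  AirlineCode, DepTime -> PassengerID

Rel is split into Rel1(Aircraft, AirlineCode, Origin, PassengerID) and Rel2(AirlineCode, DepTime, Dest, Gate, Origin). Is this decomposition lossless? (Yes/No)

The shared attributes are {AirlineCode, Origin} and {AirlineCode, Origin}⁺ = {Aircraft, AirlineCode, DepTime, Dest, Gate, Origin, PassengerID}.
This includes all of Rel1, so the common attributes are a superkey of Rel1 — the join is lossless.

Yes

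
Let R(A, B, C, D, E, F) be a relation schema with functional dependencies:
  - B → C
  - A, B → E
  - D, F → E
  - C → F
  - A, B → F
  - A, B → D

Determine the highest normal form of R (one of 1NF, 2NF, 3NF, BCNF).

1NF

Candidate key: {A, B}. Prime attributes: {A, B}.
B → C: {B}⁺ = {B, C, F}, which is not all of the attributes, so the left side is not a superkey — BCNF is violated.
Because {C} is non-prime and the left side of B → C is not a superkey, the relation is not in 3NF.
{B} is a proper subset of the key {A, B}, and {B}⁺ contains the non-prime attributes {C, F} — a partial dependency, so 2NF is violated.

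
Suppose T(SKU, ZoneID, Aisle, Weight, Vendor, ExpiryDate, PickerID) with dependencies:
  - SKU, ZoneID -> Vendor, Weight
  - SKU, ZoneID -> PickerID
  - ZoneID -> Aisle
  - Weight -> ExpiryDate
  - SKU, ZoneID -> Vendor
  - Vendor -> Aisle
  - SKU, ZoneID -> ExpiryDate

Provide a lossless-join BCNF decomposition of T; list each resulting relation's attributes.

{Aisle, ZoneID}; {ExpiryDate, Weight}; {PickerID, SKU, Vendor, Weight, ZoneID}

Candidate key of the original relation: {SKU, ZoneID}.
Within {Aisle, ExpiryDate, PickerID, SKU, Vendor, Weight, ZoneID}: {ZoneID}⁺ ∩ {Aisle, ExpiryDate, PickerID, SKU, Vendor, Weight, ZoneID} = {Aisle, ZoneID}, not the whole set, so ZoneID -> Aisle violates BCNF; decompose into {Aisle, ZoneID} and {ExpiryDate, PickerID, SKU, Vendor, Weight, ZoneID}.
{Aisle, ZoneID} has no BCNF violation.
Within {ExpiryDate, PickerID, SKU, Vendor, Weight, ZoneID}: {Weight}⁺ ∩ {ExpiryDate, PickerID, SKU, Vendor, Weight, ZoneID} = {ExpiryDate, Weight}, not the whole set, so Weight -> ExpiryDate violates BCNF; decompose into {ExpiryDate, Weight} and {PickerID, SKU, Vendor, Weight, ZoneID}.
{ExpiryDate, Weight} has no BCNF violation.
{PickerID, SKU, Vendor, Weight, ZoneID} has no BCNF violation.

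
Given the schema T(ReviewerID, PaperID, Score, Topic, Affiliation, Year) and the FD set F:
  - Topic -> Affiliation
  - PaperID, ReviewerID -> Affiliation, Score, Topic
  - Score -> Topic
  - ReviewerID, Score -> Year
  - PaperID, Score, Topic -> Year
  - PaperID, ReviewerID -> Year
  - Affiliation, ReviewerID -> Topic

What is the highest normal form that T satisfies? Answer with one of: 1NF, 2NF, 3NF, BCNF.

Candidate key: {PaperID, ReviewerID}. Prime attributes: {PaperID, ReviewerID}.
Topic -> Affiliation breaks BCNF: {Topic}⁺ = {Affiliation, Topic}, so {Topic} is not a superkey.
Topic -> Affiliation has non-prime {Affiliation} on the right and a non-superkey on the left, so 3NF fails.
No proper subset of a key has a non-prime attribute in its closure, so there is no partial dependency; 2NF holds.

2NF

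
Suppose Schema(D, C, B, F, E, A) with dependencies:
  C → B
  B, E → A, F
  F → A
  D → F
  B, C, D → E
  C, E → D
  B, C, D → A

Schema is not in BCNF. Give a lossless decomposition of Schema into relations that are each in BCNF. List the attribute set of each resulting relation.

Candidate keys of the original relation: {C, D}, {C, E}.
In {A, B, C, D, E, F}, {C} is not a superkey ({C}⁺ restricted to this set is {B, C}), so split on C → B into {B, C} and {A, C, D, E, F}.
{B, C}: every determinant is a superkey — BCNF.
In {A, C, D, E, F}, {F} is not a superkey ({F}⁺ restricted to this set is {A, F}), so split on F → A into {A, F} and {C, D, E, F}.
{A, F}: every determinant is a superkey — BCNF.
In {C, D, E, F}, {D} is not a superkey ({D}⁺ restricted to this set is {D, F}), so split on D → F into {D, F} and {C, D, E}.
{D, F}: every determinant is a superkey — BCNF.
{C, D, E}: every determinant is a superkey — BCNF.

{A, F}; {B, C}; {C, D, E}; {D, F}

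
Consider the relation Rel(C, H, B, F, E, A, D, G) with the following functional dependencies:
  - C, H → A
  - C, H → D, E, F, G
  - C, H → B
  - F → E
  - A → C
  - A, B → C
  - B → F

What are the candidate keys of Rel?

{A, H}, {C, H}

Attributes never on any right-hand side: {H} — every candidate key must contain it.
{A, H} is a candidate key since {A, H}⁺ = {A, B, C, D, E, F, G, H} covers every attribute.
{C, H} is a candidate key since {C, H}⁺ = {A, B, C, D, E, F, G, H} covers every attribute.
No proper subset of any of these is a key, and no other minimal superkey exists.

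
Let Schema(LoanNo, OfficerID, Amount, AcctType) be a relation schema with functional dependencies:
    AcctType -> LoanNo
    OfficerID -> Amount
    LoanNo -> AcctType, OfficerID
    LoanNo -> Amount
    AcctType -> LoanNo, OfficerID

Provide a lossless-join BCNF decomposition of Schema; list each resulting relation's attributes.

{AcctType, LoanNo, OfficerID}; {Amount, OfficerID}

Candidate keys of the original relation: {AcctType}, {LoanNo}.
In {AcctType, Amount, LoanNo, OfficerID}, {OfficerID} is not a superkey ({OfficerID}⁺ restricted to this set is {Amount, OfficerID}), so split on OfficerID -> Amount into {Amount, OfficerID} and {AcctType, LoanNo, OfficerID}.
{Amount, OfficerID} is in BCNF.
{AcctType, LoanNo, OfficerID} is in BCNF.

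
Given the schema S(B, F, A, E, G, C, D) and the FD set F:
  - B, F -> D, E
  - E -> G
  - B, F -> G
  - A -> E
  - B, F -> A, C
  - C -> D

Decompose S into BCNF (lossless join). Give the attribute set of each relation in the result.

{A, B, C, F}; {A, E}; {C, D}; {E, G}

Candidate key of the original relation: {B, F}.
Within {A, B, C, D, E, F, G}: {E}⁺ ∩ {A, B, C, D, E, F, G} = {E, G}, not the whole set, so E -> G violates BCNF; decompose into {E, G} and {A, B, C, D, E, F}.
{E, G} has no BCNF violation.
Within {A, B, C, D, E, F}: {A}⁺ ∩ {A, B, C, D, E, F} = {A, E}, not the whole set, so A -> E violates BCNF; decompose into {A, E} and {A, B, C, D, F}.
{A, E} has no BCNF violation.
Within {A, B, C, D, F}: {C}⁺ ∩ {A, B, C, D, F} = {C, D}, not the whole set, so C -> D violates BCNF; decompose into {C, D} and {A, B, C, F}.
{C, D} has no BCNF violation.
{A, B, C, F} has no BCNF violation.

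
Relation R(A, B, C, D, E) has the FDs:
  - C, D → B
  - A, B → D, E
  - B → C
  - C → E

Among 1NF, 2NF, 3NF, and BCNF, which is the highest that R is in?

1NF

Candidate keys: {A, B}, {A, C, D}. Prime attributes: {A, B, C, D}.
For C, D → B we have {C, D}⁺ = {B, C, D, E}; {C, D} is not a superkey, so BCNF fails.
C → E determines the non-prime attribute {E} from a non-superkey — 3NF is violated.
{B} is a proper subset of the key {A, B}, and {B}⁺ contains the non-prime attribute {E} — a partial dependency, so 2NF is violated.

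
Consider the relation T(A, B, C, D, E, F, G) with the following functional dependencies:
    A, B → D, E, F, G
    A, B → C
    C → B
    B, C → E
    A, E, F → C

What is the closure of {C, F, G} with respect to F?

{B, C, E, F, G}

Start with {C, F, G}.
C → B applies; add {B} → now {B, C, F, G}.
B, C → E applies; add {E} → now {B, C, E, F, G}.
No further FD applies.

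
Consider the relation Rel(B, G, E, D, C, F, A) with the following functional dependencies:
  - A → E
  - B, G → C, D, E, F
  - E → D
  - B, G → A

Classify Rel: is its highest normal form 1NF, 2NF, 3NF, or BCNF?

Candidate key: {B, G}. Prime attributes: {B, G}.
A → E breaks BCNF: {A}⁺ = {A, D, E}, so {A} is not a superkey.
A → E determines the non-prime attribute {E} from a non-superkey — 3NF is violated.
Checking every proper subset of each key, none determines a non-prime attribute — 2NF is satisfied.

2NF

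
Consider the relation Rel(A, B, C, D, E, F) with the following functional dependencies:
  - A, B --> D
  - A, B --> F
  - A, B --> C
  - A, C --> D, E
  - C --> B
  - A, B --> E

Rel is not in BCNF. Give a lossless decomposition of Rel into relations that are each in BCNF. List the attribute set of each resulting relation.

Candidate keys of the original relation: {A, B}, {A, C}.
{A, B, C, D, E, F}: {C} determines {B, C} here but is not a superkey — split on C --> B, giving {B, C} and {A, C, D, E, F}.
{B, C} has no BCNF violation.
{A, C, D, E, F} has no BCNF violation.

{A, C, D, E, F}; {B, C}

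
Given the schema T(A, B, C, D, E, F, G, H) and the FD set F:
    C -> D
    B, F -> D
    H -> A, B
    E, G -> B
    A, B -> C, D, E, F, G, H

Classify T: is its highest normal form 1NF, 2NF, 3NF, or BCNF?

2NF

Candidate keys: {A, B}, {A, E, G}, {H}. Prime attributes: {A, B, E, G, H}.
C -> D breaks BCNF: {C}⁺ = {C, D}, so {C} is not a superkey.
C -> D determines the non-prime attribute {D} from a non-superkey — 3NF is violated.
No proper subset of a key has a non-prime attribute in its closure, so there is no partial dependency; 2NF holds.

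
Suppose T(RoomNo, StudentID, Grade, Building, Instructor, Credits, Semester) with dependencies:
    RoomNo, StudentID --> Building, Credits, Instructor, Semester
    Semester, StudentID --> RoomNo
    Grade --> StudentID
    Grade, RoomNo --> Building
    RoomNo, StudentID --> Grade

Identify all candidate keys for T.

Closure of {Grade, RoomNo} is {Building, Credits, Grade, Instructor, RoomNo, Semester, StudentID}, the whole schema; {Grade, RoomNo} is a candidate key.
Closure of {Grade, Semester} is {Building, Credits, Grade, Instructor, RoomNo, Semester, StudentID}, the whole schema; {Grade, Semester} is a candidate key.
Closure of {RoomNo, StudentID} is {Building, Credits, Grade, Instructor, RoomNo, Semester, StudentID}, the whole schema; {RoomNo, StudentID} is a candidate key.
Closure of {Semester, StudentID} is {Building, Credits, Grade, Instructor, RoomNo, Semester, StudentID}, the whole schema; {Semester, StudentID} is a candidate key.
These are minimal and exhaustive — every other superkey contains one of them.

{Grade, RoomNo}, {Grade, Semester}, {RoomNo, StudentID}, {Semester, StudentID}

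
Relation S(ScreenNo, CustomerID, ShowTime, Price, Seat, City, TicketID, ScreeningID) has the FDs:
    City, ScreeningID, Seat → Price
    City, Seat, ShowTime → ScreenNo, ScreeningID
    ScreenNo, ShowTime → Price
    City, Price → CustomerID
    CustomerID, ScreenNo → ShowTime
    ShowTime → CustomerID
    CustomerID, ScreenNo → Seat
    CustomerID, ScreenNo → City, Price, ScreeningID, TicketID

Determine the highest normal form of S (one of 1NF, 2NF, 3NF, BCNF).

Candidate keys: {City, Price, ScreenNo}, {City, ScreenNo, ScreeningID, Seat}, {City, Seat, ShowTime}, {CustomerID, ScreenNo}, {ScreenNo, ShowTime}. Prime attributes: {City, CustomerID, Price, ScreenNo, ScreeningID, Seat, ShowTime}.
City, ScreeningID, Seat → Price: {City, ScreeningID, Seat}⁺ = {City, CustomerID, Price, ScreeningID, Seat}, which is not all of the attributes, so the left side is not a superkey — BCNF is violated.
Its right-hand attributes {Price} are all prime, as are those of every other non-superkey FD — the relation is in 3NF.

3NF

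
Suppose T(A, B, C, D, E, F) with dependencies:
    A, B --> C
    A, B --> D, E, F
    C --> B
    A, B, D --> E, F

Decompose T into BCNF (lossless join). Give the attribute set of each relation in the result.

Candidate keys of the original relation: {A, B}, {A, C}.
In {A, B, C, D, E, F}, {C} is not a superkey ({C}⁺ restricted to this set is {B, C}), so split on C --> B into {B, C} and {A, C, D, E, F}.
{B, C} has no BCNF violation.
{A, C, D, E, F} has no BCNF violation.

{A, C, D, E, F}; {B, C}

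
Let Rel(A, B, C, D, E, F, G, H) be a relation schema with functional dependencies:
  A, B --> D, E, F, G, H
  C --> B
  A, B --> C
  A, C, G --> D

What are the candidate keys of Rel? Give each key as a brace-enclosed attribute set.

{A, B}, {A, C}

{A} never appears on the right of any FD, so every key must include it.
{A, B}⁺ = {A, B, C, D, E, F, G, H}, which is every attribute, so {A, B} is a candidate key.
{A, C}⁺ = {A, B, C, D, E, F, G, H}, which is every attribute, so {A, C} is a candidate key.
Any other superkey properly contains one of these, so there are no further candidate keys.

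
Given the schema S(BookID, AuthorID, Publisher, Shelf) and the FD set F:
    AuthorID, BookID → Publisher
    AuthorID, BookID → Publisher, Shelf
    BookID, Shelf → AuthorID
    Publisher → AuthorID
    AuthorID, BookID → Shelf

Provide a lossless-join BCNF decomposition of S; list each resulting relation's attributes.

Candidate keys of the original relation: {AuthorID, BookID}, {BookID, Publisher}, {BookID, Shelf}.
{AuthorID, BookID, Publisher, Shelf}: {Publisher} determines {AuthorID, Publisher} here but is not a superkey — split on Publisher → AuthorID, giving {AuthorID, Publisher} and {BookID, Publisher, Shelf}.
{AuthorID, Publisher}: every determinant is a superkey — BCNF.
{BookID, Publisher, Shelf}: every determinant is a superkey — BCNF.

{AuthorID, Publisher}; {BookID, Publisher, Shelf}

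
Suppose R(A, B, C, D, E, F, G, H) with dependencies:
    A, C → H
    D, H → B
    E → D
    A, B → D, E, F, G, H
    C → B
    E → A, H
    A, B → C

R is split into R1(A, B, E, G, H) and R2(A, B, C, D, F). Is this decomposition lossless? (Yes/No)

Yes

R1 ∩ R2 = {A, B}; its closure under F is {A, B, C, D, E, F, G, H}.
R1 is contained in that closure, so R1 ∩ R2 → R1 holds and the join is lossless.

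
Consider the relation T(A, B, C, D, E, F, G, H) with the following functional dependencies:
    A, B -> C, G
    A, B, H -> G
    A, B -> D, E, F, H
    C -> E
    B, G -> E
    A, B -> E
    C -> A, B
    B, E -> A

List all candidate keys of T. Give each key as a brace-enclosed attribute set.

{A, B}, {B, E}, {B, G}, {C}

{C} is a candidate key since {C}⁺ = {A, B, C, D, E, F, G, H} covers every attribute.
{A, B} is a candidate key since {A, B}⁺ = {A, B, C, D, E, F, G, H} covers every attribute.
{B, E} is a candidate key since {B, E}⁺ = {A, B, C, D, E, F, G, H} covers every attribute.
{B, G} is a candidate key since {B, G}⁺ = {A, B, C, D, E, F, G, H} covers every attribute.
No proper subset of any of these is a key, and no other minimal superkey exists.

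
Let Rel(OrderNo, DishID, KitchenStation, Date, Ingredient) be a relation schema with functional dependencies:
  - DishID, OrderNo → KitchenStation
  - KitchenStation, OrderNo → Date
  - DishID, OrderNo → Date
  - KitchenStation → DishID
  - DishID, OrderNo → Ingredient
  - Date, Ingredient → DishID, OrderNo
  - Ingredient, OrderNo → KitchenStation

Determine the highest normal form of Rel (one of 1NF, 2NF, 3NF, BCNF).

3NF

Candidate keys: {Date, Ingredient}, {DishID, OrderNo}, {Ingredient, OrderNo}, {KitchenStation, OrderNo}. Prime attributes: {Date, DishID, Ingredient, KitchenStation, OrderNo}.
KitchenStation → DishID: {KitchenStation}⁺ = {DishID, KitchenStation}, which is not all of the attributes, so the left side is not a superkey — BCNF is violated.
Its right-hand attributes {DishID} are all prime, as are those of every other non-superkey FD — the relation is in 3NF.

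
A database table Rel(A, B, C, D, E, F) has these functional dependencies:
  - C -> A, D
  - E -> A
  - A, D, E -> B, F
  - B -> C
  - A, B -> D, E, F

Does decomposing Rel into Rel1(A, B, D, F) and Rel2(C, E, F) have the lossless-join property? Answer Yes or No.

No

Rel1 ∩ Rel2 = {F}; its closure under F is {F}.
Rel1 ⊄ {F} and Rel2 ⊄ {F}, so the split is lossy.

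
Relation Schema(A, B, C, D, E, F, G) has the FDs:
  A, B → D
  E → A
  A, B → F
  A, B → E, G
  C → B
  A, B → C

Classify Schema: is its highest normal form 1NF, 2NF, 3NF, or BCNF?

Candidate keys: {A, B}, {A, C}, {B, E}, {C, E}. Prime attributes: {A, B, C, E}.
E → A: {E}⁺ = {A, E}, which is not all of the attributes, so the left side is not a superkey — BCNF is violated.
Since {A} ⊆ prime attributes and every other non-superkey FD also has a prime right side, the schema is in 3NF.

3NF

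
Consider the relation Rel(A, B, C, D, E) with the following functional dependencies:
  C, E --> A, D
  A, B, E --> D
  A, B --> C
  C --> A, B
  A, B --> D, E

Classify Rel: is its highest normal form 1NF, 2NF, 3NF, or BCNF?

Candidate keys: {A, B}, {C}. Prime attributes: {A, B, C}.
The left-hand side of every FD is a superkey, so BCNF is satisfied.

BCNF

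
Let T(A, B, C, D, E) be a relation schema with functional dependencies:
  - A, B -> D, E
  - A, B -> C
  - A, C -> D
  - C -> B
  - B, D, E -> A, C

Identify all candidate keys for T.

{A, B}⁺ = {A, B, C, D, E} — all of the relation — so {A, B} is a candidate key.
{A, C}⁺ = {A, B, C, D, E} — all of the relation — so {A, C} is a candidate key.
{B, D, E}⁺ = {A, B, C, D, E} — all of the relation — so {B, D, E} is a candidate key.
{C, D, E}⁺ = {A, B, C, D, E} — all of the relation — so {C, D, E} is a candidate key.
No proper subset of any of these is a key, and no other minimal superkey exists.

{A, B}, {A, C}, {B, D, E}, {C, D, E}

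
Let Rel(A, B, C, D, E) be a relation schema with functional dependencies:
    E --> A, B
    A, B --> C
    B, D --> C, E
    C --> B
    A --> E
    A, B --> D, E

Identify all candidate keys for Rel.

{A}⁺ = {A, B, C, D, E}, which is every attribute, so {A} is a candidate key.
{E}⁺ = {A, B, C, D, E}, which is every attribute, so {E} is a candidate key.
{B, D}⁺ = {A, B, C, D, E}, which is every attribute, so {B, D} is a candidate key.
{C, D}⁺ = {A, B, C, D, E}, which is every attribute, so {C, D} is a candidate key.
No proper subset of any of these is a key, and no other minimal superkey exists.

{A}, {B, D}, {C, D}, {E}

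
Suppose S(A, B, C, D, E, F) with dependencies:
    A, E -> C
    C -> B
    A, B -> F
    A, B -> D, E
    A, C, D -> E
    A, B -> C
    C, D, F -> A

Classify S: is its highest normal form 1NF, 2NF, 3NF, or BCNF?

Candidate keys: {A, B}, {A, C}, {A, E}, {C, D, F}. Prime attributes: {A, B, C, D, E, F}.
C -> B: {C}⁺ = {B, C}, which is not all of the attributes, so the left side is not a superkey — BCNF is violated.
Since {B} ⊆ prime attributes and every other non-superkey FD also has a prime right side, the schema is in 3NF.

3NF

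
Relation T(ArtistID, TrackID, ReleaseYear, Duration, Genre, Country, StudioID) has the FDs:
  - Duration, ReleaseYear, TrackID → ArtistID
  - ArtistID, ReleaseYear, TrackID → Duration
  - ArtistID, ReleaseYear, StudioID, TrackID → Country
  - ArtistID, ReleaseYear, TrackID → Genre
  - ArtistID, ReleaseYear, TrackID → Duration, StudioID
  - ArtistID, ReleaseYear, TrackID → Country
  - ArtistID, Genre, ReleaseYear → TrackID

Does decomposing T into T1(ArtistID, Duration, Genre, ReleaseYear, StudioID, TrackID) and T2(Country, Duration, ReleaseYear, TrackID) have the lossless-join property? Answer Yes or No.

Yes

T1 ∩ T2 = {Duration, ReleaseYear, TrackID}; its closure under F is {ArtistID, Country, Duration, Genre, ReleaseYear, StudioID, TrackID}.
T1 is contained in that closure, so T1 ∩ T2 → T1 holds and the join is lossless.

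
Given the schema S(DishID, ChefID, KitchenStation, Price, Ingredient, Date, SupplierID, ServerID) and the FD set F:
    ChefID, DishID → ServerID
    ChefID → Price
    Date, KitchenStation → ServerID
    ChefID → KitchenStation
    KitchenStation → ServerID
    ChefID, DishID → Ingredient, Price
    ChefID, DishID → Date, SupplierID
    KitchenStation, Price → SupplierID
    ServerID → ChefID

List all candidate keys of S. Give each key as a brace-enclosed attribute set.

No FD produces {DishID}, so it must be in every candidate key.
{ChefID, DishID}⁺ = {ChefID, Date, DishID, Ingredient, KitchenStation, Price, ServerID, SupplierID}, which is every attribute, so {ChefID, DishID} is a candidate key.
{DishID, KitchenStation}⁺ = {ChefID, Date, DishID, Ingredient, KitchenStation, Price, ServerID, SupplierID}, which is every attribute, so {DishID, KitchenStation} is a candidate key.
{DishID, ServerID}⁺ = {ChefID, Date, DishID, Ingredient, KitchenStation, Price, ServerID, SupplierID}, which is every attribute, so {DishID, ServerID} is a candidate key.
These are minimal and exhaustive — every other superkey contains one of them.

{ChefID, DishID}, {DishID, KitchenStation}, {DishID, ServerID}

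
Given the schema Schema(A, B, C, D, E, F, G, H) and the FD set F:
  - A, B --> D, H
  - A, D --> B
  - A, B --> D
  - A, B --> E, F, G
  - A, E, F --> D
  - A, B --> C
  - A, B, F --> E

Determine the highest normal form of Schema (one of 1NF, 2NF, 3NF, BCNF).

Candidate keys: {A, B}, {A, D}, {A, E, F}. Prime attributes: {A, B, D, E, F}.
Every FD has a superkey on the left, so the relation is in BCNF.

BCNF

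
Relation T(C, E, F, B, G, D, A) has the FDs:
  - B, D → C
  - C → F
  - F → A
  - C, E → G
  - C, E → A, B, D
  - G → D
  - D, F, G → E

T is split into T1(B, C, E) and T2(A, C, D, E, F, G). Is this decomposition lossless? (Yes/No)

Yes

The shared attributes are {C, E} and {C, E}⁺ = {A, B, C, D, E, F, G}.
This includes all of T1, so the common attributes are a superkey of T1 — the join is lossless.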